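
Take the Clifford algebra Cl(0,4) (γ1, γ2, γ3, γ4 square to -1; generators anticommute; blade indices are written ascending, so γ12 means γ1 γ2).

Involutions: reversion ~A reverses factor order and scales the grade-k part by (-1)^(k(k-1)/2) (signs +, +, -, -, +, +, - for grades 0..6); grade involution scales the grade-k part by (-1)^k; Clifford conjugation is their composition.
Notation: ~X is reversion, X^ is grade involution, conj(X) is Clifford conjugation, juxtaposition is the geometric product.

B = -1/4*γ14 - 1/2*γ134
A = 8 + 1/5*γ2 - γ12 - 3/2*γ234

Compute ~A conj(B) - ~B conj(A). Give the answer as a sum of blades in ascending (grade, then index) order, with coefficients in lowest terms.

first term: -3/4*γ12 + 2*γ14 + 1/4*γ24 + 3/8*γ123 - 1/20*γ124 - 4*γ134 - 1/2*γ234 + 1/10*γ1234
second term: 3/4*γ12 + 2*γ14 - 1/4*γ24 + 3/8*γ123 + 1/20*γ124 + 4*γ134 - 1/2*γ234 - 1/10*γ1234
Answer: -3/2*γ12 + 1/2*γ24 - 1/10*γ124 - 8*γ134 + 1/5*γ1234


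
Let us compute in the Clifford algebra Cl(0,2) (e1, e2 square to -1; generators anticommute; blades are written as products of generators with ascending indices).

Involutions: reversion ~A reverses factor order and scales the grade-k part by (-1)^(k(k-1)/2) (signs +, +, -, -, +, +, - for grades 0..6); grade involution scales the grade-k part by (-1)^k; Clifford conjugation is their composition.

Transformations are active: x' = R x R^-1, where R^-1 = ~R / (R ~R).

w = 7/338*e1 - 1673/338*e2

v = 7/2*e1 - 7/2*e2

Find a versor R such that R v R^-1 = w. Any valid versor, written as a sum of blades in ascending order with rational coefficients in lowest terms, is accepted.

Equal squares first: v^2 = w^2 = -49/2. Then v + w = 595/169*e1 - 1428/169*e2 is a versor taking v to w, provided it is invertible.
Answer: 595/169*e1 - 1428/169*e2


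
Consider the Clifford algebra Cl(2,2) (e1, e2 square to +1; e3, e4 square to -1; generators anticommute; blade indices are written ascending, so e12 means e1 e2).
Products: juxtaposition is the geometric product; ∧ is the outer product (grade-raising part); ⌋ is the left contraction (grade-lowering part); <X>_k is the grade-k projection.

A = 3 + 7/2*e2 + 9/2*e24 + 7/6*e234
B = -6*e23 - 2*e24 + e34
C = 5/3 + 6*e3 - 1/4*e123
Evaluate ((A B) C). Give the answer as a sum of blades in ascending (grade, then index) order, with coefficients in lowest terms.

step 1: -9 - 7/6*e2 - 56/3*e3 - 14*e4 - 27/2*e23 - 6*e24 - 24*e34 + 7/2*e234
step 2: 97 + 27/8*e1 + 1423/18*e2 - 766/9*e3 - 502/3*e4 - 14/3*e12 - 7/24*e13 + 7/8*e14 - 59/2*e23 + 11*e24 + 44*e34 + 9/4*e123 + 6*e124 + 3/2*e134 + 251/6*e234 - 7/2*e1234
Answer: 97 + 27/8*e1 + 1423/18*e2 - 766/9*e3 - 502/3*e4 - 14/3*e12 - 7/24*e13 + 7/8*e14 - 59/2*e23 + 11*e24 + 44*e34 + 9/4*e123 + 6*e124 + 3/2*e134 + 251/6*e234 - 7/2*e1234


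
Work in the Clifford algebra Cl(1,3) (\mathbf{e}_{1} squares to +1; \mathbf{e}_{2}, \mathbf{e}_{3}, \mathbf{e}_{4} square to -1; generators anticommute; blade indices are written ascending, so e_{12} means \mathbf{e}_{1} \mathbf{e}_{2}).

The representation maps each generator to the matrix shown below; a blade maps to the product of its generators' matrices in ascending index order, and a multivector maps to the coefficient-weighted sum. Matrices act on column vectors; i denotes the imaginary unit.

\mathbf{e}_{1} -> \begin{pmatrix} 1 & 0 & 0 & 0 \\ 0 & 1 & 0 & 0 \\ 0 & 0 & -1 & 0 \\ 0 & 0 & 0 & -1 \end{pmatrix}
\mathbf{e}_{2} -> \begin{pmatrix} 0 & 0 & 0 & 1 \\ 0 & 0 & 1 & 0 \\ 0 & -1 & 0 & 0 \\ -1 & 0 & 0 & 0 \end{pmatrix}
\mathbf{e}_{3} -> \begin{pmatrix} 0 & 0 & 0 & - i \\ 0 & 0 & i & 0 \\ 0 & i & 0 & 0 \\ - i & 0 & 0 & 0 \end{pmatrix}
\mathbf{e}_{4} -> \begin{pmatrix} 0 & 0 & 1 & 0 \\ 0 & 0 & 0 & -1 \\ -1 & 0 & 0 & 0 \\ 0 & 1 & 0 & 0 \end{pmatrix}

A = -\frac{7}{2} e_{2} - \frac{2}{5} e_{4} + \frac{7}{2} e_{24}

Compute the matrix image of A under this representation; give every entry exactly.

Bivector images (products of the table entries): rho(e_{24}) = rho(\mathbf{e}_{2})rho(\mathbf{e}_{4}) = \begin{pmatrix} 0 & 1 & 0 & 0 \\ -1 & 0 & 0 & 0 \\ 0 & 0 & 0 & 1 \\ 0 & 0 & -1 & 0 \end{pmatrix}.
M = (-\frac{7}{2})*rho(e_{2}) + (-\frac{2}{5})*rho(e_{4}) + (\frac{7}{2})*rho(e_{24}), summed entrywise:
Answer: \begin{pmatrix} 0 & \frac{7}{2} & - \frac{2}{5} & - \frac{7}{2} \\ - \frac{7}{2} & 0 & - \frac{7}{2} & \frac{2}{5} \\ \frac{2}{5} & \frac{7}{2} & 0 & \frac{7}{2} \\ \frac{7}{2} & - \frac{2}{5} & - \frac{7}{2} & 0 \end{pmatrix}


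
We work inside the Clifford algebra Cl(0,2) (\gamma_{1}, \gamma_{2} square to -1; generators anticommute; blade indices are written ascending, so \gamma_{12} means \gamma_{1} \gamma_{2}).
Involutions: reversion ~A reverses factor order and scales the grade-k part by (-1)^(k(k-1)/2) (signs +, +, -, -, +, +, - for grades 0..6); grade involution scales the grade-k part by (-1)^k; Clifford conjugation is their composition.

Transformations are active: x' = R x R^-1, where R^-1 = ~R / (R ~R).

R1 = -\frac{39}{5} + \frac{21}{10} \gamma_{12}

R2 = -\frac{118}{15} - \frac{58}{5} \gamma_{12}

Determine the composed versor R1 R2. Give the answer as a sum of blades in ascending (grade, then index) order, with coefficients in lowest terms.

Distribute over the terms of R1 (each basis-blade product reordered to ascending indices, repeated generators contracted through their squares):
(-\frac{39}{5}) R2 = \frac{1534}{25} + \frac{2262}{25} \gamma_{12}
(\frac{21}{10} \gamma_{12}) R2 = \frac{609}{25} - \frac{413}{25} \gamma_{12}
Summing the partial products and collecting blades:
Answer: \frac{2143}{25} + \frac{1849}{25} \gamma_{12}


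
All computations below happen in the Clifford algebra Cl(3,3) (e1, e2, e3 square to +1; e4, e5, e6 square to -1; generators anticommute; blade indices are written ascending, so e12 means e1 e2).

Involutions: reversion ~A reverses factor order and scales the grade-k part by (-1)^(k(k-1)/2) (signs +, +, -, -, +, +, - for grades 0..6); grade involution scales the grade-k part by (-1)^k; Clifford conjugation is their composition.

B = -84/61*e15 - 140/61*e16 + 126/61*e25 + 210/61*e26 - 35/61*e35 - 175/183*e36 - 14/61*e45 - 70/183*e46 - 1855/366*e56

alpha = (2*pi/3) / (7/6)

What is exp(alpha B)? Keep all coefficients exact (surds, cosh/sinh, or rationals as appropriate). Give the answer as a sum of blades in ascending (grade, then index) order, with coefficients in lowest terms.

B^2 term by term: the squares give (-84/61)^2*(e15)^2 + (-140/61)^2*(e16)^2 + (126/61)^2*(e25)^2 + (210/61)^2*(e26)^2 + (-35/61)^2*(e35)^2 + (-175/183)^2*(e36)^2 + (-14/61)^2*(e45)^2 + (-70/183)^2*(e46)^2 + (-1855/366)^2*(e56)^2 = 7056/3721*(+1) + 19600/3721*(+1) + 15876/3721*(+1) + 44100/3721*(+1) + 1225/3721*(+1) + 30625/33489*(+1) + 196/3721*(-1) + 4900/33489*(-1) + 3441025/133956*(-1) = -49/36 (each basis 2-blade squares to minus the product of its generators' squares); cross terms between blades sharing an index anticommute and cancel; the commuting (index-disjoint) pairs give grade-4 terms 2*c*c'*(blade product), which cancel blade by blade — e1256: 35280/3721 - 35280/3721 = 0; e1356: -9800/3721 + 9800/3721 = 0; e1456: -3920/3721 + 3920/3721 = 0; e2356: 14700/3721 - 14700/3721 = 0; e2456: 5880/3721 - 5880/3721 = 0; e3456: -4900/11163 + 4900/11163 = 0 — confirming B is simple. So B^2 = -49/36.
B^2 = -49/36 — the series telescopes trigonometrically here: l = 7/6, alpha*l = 2*pi/3, so exp(alpha B) = cos(2*pi/3) + (sin(2*pi/3)/(7/6))*B = -1/2 + (3*sqrt(3)/7)*B.
Answer: -1/2 - 36*sqrt(3)/61*e15 - 60*sqrt(3)/61*e16 + 54*sqrt(3)/61*e25 + 90*sqrt(3)/61*e26 - 15*sqrt(3)/61*e35 - 25*sqrt(3)/61*e36 - 6*sqrt(3)/61*e45 - 10*sqrt(3)/61*e46 - 265*sqrt(3)/122*e56


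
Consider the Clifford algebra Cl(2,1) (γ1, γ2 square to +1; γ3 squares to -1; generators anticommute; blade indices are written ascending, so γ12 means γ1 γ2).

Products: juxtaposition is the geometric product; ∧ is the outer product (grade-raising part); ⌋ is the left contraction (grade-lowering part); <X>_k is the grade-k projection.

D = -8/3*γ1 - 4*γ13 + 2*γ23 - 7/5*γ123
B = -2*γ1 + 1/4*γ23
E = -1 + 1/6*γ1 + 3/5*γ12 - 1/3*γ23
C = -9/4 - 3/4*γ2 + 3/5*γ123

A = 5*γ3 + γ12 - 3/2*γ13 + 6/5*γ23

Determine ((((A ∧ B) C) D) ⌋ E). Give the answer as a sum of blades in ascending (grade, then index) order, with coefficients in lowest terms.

step 1: 10*γ13 - 12/5*γ123
step 2: -36/25 - 6*γ2 - 243/10*γ13 + 129/10*γ123
step 3: 3957/50 + 741/25*γ1 + 879/50*γ2 - 384/5*γ3 - 323/5*γ12 - 66/25*γ13 - 932/25*γ23 - 2748/125*γ123
step 4: -1726/75 + 1321/500*γ1 + 5423/125*γ2 - 293/50*γ3 + 11871/250*γ12 - 1319/50*γ23
Answer: -1726/75 + 1321/500*γ1 + 5423/125*γ2 - 293/50*γ3 + 11871/250*γ12 - 1319/50*γ23


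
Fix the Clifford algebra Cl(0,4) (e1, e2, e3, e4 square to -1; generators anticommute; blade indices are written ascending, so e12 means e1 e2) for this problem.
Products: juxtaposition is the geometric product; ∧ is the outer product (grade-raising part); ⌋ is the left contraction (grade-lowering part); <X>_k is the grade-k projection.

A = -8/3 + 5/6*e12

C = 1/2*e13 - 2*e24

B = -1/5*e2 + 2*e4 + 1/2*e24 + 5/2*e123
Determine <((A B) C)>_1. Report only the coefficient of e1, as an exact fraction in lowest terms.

step 1: 1/6*e1 + 8/15*e2 - 25/12*e3 - 16/3*e4 - 5/12*e14 - 4/3*e24 - 20/3*e123 + 5/3*e124
step 2: -8/3 + 55/24*e1 + 22/3*e2 - 1/12*e3 + 16/15*e4 + 5/6*e12 + 5/24*e34 - 4/15*e123 - 1/3*e124 + 32/3*e134 - 10/3*e234 + 2/3*e1234
step 3: 55/24*e1 + 22/3*e2 - 1/12*e3 + 16/15*e4
Answer: 55/24


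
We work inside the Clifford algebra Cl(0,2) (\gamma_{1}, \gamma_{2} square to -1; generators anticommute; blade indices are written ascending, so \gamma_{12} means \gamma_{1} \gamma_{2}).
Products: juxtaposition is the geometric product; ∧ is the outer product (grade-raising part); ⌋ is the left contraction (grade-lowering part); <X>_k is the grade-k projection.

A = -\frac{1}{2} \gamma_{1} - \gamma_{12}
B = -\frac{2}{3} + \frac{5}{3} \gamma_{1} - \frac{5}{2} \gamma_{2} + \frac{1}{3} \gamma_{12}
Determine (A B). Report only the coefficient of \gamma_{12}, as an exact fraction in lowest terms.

step 1: \frac{7}{6} - \frac{13}{6} \gamma_{1} - \frac{3}{2} \gamma_{2} + \frac{23}{12} \gamma_{12}
Answer: \frac{23}{12}


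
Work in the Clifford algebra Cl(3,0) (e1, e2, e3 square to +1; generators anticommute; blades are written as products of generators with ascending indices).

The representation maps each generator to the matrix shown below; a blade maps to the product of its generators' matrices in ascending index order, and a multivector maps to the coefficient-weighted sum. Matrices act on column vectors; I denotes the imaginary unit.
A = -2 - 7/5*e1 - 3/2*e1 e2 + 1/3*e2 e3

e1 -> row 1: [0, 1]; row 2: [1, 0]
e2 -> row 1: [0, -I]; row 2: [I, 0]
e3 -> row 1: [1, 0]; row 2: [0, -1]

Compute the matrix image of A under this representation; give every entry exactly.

Bivector images (products of the table entries): rho(e1 e2) = rho(e1)rho(e2) = row 1: [I, 0]; row 2: [0, -I]; rho(e2 e3) = rho(e2)rho(e3) = row 1: [0, I]; row 2: [I, 0].
M = (-2)*1 + (-7/5)*rho(e1) + (-3/2)*rho(e1 e2) + (1/3)*rho(e2 e3), summed entrywise (1 is the identity matrix):
Answer: row 1: [-2 - 3*I/2, -7/5 + I/3]; row 2: [-7/5 + I/3, -2 + 3*I/2]


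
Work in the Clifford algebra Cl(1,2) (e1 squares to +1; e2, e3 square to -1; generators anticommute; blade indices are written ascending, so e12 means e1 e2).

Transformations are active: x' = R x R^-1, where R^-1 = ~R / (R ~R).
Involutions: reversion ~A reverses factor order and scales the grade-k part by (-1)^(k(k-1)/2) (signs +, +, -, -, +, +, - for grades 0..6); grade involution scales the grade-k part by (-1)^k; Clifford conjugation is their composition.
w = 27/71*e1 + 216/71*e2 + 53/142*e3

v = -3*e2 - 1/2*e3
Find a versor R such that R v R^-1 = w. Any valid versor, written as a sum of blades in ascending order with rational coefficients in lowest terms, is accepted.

Since q(v) = q(w) = -37/4, the sum R = v + w = 27/71*e1 + 3/71*e2 - 9/71*e3 does the job whenever invertible.
Answer: 27/71*e1 + 3/71*e2 - 9/71*e3


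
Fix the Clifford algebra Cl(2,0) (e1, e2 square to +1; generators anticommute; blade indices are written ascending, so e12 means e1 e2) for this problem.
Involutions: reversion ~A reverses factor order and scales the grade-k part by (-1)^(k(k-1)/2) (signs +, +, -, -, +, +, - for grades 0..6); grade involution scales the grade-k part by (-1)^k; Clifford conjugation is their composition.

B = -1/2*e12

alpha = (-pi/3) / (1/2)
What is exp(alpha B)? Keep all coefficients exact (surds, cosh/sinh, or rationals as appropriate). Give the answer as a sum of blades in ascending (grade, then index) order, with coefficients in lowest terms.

B^2 = (-1/2)^2*(e12)^2 = 1/4*(-1) = -1/4 (a basis 2-blade squares to minus the product of its generators' squares).
B^2 = -1/4 — circular case — the even/odd split gives cos and sin: l = 1/2, alpha*l = -pi/3, so exp(alpha B) = cos(-pi/3) + (sin(-pi/3)/(1/2))*B = 1/2 + (-sqrt(3))*B.
Answer: 1/2 + sqrt(3)/2*e12


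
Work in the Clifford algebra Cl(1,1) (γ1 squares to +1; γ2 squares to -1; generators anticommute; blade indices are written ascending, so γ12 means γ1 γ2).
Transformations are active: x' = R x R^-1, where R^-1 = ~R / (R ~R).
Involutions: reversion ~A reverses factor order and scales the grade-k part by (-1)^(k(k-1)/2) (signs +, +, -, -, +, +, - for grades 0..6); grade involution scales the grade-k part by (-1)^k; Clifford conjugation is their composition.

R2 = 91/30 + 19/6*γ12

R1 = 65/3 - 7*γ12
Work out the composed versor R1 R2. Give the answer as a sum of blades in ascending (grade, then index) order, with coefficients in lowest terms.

Distribute over the terms of R1 (each basis-blade product reordered to ascending indices, repeated generators contracted through their squares):
(65/3) R2 = 1183/18 + 1235/18*γ12
(-7*γ12) R2 = -133/6 - 637/30*γ12
Summing the partial products and collecting blades:
Answer: 392/9 + 2132/45*γ12


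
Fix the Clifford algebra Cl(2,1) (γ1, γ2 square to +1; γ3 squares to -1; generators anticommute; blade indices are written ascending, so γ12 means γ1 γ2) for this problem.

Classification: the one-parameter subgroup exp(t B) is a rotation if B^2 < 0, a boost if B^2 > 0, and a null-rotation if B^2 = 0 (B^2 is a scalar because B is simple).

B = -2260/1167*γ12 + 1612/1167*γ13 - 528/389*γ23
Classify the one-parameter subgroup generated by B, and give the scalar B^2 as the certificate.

B^2 term by term: the squares give (-2260/1167)^2*(γ12)^2 + (1612/1167)^2*(γ13)^2 + (-528/389)^2*(γ23)^2 = 5107600/1361889*(-1) + 2598544/1361889*(+1) + 278784/151321*(+1) = 0 (each basis 2-blade squares to minus the product of its generators' squares); cross terms between blades sharing an index anticommute and cancel. So B^2 = 0.
Answer: null-rotation, certificate B^2 = 0. Why this suffices: the scalar 0 survives any versor conjugation, so its sign alone determines the class however B is presented.


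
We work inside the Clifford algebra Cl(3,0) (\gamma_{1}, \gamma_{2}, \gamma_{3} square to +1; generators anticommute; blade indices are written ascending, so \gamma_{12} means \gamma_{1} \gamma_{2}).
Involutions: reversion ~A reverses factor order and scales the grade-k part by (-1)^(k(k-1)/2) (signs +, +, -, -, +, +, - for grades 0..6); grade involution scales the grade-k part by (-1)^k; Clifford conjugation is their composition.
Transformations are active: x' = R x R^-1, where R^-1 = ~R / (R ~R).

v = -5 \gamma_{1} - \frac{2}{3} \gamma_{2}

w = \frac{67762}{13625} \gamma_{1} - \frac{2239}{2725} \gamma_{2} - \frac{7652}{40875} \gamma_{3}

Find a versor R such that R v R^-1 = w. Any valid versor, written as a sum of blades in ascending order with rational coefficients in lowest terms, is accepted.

Sketch: the shared square \frac{229}{9} makes R = v + w = -\frac{363}{13625} \gamma_{1} - \frac{12167}{8175} \gamma_{2} - \frac{7652}{40875} \gamma_{3} the natural versor; its sandwich fixes that direction, negates (v - w)/2, and sends v to w.
Answer: -\frac{363}{13625} \gamma_{1} - \frac{12167}{8175} \gamma_{2} - \frac{7652}{40875} \gamma_{3}


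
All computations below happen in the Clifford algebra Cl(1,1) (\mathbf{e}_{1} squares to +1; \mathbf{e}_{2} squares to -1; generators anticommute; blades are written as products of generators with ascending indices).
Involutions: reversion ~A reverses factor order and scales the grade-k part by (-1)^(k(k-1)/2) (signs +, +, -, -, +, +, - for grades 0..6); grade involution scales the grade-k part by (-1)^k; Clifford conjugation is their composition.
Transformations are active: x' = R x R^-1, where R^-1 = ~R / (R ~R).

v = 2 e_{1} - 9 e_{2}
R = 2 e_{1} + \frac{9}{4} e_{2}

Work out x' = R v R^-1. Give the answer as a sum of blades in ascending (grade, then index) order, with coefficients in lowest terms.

~R = 2 e_{1} + \frac{9}{4} e_{2}, and R ~R = -\frac{17}{16}, so R^-1 = ~R / (-\frac{17}{16}).
R v = \frac{97}{4} - \frac{45}{2} e_{1} e_{2}
Answer: -\frac{1586}{17} e_{1} - \frac{1593}{17} e_{2}


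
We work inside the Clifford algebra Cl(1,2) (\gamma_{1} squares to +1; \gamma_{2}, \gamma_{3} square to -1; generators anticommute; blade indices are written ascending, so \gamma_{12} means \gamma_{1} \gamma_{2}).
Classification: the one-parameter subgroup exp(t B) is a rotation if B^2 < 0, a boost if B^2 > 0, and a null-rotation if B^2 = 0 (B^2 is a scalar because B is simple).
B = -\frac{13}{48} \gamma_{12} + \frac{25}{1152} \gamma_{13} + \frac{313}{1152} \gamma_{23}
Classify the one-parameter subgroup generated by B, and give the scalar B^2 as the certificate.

B^2 term by term: the squares give (-\frac{13}{48})^2*(\gamma_{12})^2 + (\frac{25}{1152})^2*(\gamma_{13})^2 + (\frac{313}{1152})^2*(\gamma_{23})^2 = \frac{169}{2304}*(+1) + \frac{625}{1327104}*(+1) + \frac{97969}{1327104}*(-1) = 0 (each basis 2-blade squares to minus the product of its generators' squares); cross terms between blades sharing an index anticommute and cancel. So B^2 = 0.
Answer: null-rotation, certificate B^2 = 0. Check the certificate: B^2 = 0, and that sign is decisive whatever form B takes.


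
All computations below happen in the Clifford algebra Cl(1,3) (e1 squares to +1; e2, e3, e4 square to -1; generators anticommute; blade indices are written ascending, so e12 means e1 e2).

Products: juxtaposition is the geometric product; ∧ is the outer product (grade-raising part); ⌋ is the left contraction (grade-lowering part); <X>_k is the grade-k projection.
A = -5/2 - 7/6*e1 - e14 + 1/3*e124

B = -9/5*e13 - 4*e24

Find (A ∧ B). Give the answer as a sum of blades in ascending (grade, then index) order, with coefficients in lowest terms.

step 1: 9/2*e13 + 10*e24 + 14/3*e124
Answer: 9/2*e13 + 10*e24 + 14/3*e124


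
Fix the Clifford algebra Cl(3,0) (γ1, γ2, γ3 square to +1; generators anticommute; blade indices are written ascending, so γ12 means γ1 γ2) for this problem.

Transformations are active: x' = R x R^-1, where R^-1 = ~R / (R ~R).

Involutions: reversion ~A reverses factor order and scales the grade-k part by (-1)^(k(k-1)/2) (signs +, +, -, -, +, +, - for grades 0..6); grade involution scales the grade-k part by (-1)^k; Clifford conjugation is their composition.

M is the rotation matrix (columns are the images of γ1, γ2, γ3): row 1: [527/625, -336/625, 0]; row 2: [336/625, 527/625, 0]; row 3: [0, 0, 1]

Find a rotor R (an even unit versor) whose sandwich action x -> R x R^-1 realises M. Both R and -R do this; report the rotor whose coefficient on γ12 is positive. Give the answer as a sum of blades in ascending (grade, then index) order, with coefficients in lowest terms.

Method: write R = a + b12*γ12 + b13*γ13 + b23*γ23 with a^2 + b12^2 + b13^2 + b23^2 = 1 (so R^-1 = ~R). Expanding the columns R e_j ~R gives tr M = 4a^2 - 1 and, from the antisymmetric part, M21 - M12 = -4a*b12, M13 - M31 = 4a*b13, M32 - M23 = -4a*b23.
Here tr M = 1679/625, so a^2 = (1 + tr M)/4 = 576/625 and a = ±24/25. Taking a = 24/25: M21 - M12 = 672/625, M13 - M31 = 0, M32 - M23 = 0, giving b12 = -7/25, b13 = 0, b23 = 0, i.e. R = 24/25 - 7/25*γ12.
Its γ12 coefficient is negative, so report the other preimage -R.
Answer: -24/25 + 7/25*γ12. Why the constraint matters: R and -R act identically through the sandwich — M has trace 1679/625 either way — so only the sign condition on γ12 picks one of the two preimages.


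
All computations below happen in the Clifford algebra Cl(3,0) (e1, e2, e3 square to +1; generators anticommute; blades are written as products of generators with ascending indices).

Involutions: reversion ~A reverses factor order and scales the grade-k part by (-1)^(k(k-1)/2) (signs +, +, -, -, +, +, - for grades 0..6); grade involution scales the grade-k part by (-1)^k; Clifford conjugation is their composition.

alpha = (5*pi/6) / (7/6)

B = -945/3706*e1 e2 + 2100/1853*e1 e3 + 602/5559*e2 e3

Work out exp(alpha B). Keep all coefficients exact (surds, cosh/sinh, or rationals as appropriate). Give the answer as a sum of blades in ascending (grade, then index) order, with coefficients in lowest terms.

B^2 term by term: the squares give (-945/3706)^2*(e1 e2)^2 + (2100/1853)^2*(e1 e3)^2 + (602/5559)^2*(e2 e3)^2 = 893025/13734436*(-1) + 4410000/3433609*(-1) + 362404/30902481*(-1) = -49/36 (each basis 2-blade squares to minus the product of its generators' squares); cross terms between blades sharing an index anticommute and cancel. So B^2 = -49/36.
B^2 = -49/36 — the series telescopes trigonometrically here: l = 7/6, alpha*l = 5*pi/6, so exp(alpha B) = cos(5*pi/6) + (sin(5*pi/6)/(7/6))*B = -sqrt(3)/2 + (3/7)*B.
Answer: -sqrt(3)/2 - 405/3706*e1 e2 + 900/1853*e1 e3 + 86/1853*e2 e3


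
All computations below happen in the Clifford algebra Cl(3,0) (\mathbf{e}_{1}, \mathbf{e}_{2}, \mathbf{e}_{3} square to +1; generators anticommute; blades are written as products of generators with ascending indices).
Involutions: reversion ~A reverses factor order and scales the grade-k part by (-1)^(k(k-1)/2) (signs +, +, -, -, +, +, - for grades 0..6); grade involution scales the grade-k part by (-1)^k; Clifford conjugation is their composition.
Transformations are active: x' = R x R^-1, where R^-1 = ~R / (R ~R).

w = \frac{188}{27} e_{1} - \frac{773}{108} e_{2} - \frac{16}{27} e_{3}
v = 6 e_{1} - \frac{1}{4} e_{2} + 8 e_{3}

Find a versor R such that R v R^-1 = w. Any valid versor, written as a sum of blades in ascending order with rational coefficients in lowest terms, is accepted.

Here q(v) = q(w) = \frac{1601}{16}; the classical choice R = v + w = \frac{350}{27} e_{1} - \frac{200}{27} e_{2} + \frac{200}{27} e_{3} then realises v -> w under the sandwich.
Answer: \frac{350}{27} e_{1} - \frac{200}{27} e_{2} + \frac{200}{27} e_{3}


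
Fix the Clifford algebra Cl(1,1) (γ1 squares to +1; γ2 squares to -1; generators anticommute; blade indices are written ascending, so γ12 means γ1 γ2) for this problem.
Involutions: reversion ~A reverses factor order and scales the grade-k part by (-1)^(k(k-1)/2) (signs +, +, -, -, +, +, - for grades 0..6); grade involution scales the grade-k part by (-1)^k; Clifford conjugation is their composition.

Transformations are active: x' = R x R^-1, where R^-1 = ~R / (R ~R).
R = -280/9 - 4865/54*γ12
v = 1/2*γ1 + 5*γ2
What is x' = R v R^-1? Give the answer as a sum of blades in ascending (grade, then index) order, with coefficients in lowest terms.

~R = -280/9 + 4865/54*γ12, and R ~R = -20845825/2916, so R^-1 = ~R / (-20845825/2916).
R v = 23485/54*γ1 - 11935/108*γ2
Answer: 10165/3094*γ1 - 9223/1547*γ2


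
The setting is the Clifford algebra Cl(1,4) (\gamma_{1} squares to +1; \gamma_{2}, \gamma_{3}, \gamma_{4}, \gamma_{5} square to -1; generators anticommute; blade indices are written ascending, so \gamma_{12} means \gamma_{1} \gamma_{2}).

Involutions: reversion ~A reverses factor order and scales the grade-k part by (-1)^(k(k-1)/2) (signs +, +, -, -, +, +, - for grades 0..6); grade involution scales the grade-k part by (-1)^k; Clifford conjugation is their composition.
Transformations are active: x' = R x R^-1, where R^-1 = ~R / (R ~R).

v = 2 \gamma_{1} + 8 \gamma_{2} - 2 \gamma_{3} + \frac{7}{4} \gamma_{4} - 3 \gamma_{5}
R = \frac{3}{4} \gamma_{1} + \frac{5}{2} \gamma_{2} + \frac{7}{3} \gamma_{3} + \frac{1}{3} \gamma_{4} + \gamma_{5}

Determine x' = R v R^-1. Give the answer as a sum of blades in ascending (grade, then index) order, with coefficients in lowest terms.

~R = \frac{3}{4} \gamma_{1} + \frac{5}{2} \gamma_{2} + \frac{7}{3} \gamma_{3} + \frac{1}{3} \gamma_{4} + \gamma_{5}, and R ~R = -\frac{1763}{144}, so R^-1 = ~R / (-\frac{1763}{144}).
R v = -\frac{137}{12} + \gamma_{12} - \frac{37}{6} \gamma_{13} + \frac{31}{48} \gamma_{14} - \frac{17}{4} \gamma_{15} - \frac{71}{3} \gamma_{23} + \frac{41}{24} \gamma_{24} - \frac{31}{2} \gamma_{25} + \frac{19}{4} \gamma_{34} - 5 \gamma_{35} - \frac{11}{4} \gamma_{45}
Answer: -\frac{1060}{1763} \gamma_{1} - \frac{5884}{1763} \gamma_{2} + \frac{11198}{1763} \gamma_{3} - \frac{7957}{7052} \gamma_{4} + \frac{8577}{1763} \gamma_{5}


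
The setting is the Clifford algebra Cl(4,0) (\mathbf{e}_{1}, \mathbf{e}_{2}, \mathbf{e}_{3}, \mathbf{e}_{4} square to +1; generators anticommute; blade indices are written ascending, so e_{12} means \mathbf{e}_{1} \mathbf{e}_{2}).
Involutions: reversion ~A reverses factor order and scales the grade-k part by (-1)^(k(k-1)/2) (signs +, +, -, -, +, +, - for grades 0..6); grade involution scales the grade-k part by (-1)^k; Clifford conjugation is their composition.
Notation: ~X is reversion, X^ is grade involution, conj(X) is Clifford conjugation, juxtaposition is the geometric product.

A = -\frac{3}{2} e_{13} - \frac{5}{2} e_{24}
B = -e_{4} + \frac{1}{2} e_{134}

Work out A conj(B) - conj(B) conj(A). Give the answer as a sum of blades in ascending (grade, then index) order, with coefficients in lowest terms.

first term: -\frac{5}{2} e_{2} + \frac{3}{4} e_{4} + \frac{5}{4} e_{123} - \frac{3}{2} e_{134}
second term: -\frac{5}{2} e_{2} - \frac{3}{4} e_{4} + \frac{5}{4} e_{123} + \frac{3}{2} e_{134}
Answer: \frac{3}{2} e_{4} - 3 e_{134}


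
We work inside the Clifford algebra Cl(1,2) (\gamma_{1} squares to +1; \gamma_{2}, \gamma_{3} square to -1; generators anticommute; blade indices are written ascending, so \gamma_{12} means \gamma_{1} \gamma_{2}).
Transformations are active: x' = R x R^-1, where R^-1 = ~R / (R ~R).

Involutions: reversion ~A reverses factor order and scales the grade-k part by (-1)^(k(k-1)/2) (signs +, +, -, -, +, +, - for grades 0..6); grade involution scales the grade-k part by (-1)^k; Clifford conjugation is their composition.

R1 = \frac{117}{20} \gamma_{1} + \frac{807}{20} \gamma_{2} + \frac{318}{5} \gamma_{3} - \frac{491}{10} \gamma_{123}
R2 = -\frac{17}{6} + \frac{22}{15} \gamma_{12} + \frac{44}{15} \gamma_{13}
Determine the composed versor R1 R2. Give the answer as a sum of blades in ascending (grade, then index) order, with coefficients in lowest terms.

Distribute over the terms of R2 (each basis-blade product reordered to ascending indices, repeated generators contracted through their squares):
R1 (-\frac{17}{6}) = -\frac{663}{40} \gamma_{1} - \frac{4573}{40} \gamma_{2} - \frac{901}{5} \gamma_{3} + \frac{8347}{60} \gamma_{123}
R1 (\frac{22}{15} \gamma_{12}) = \frac{2959}{50} \gamma_{1} + \frac{429}{50} \gamma_{2} - \frac{5401}{75} \gamma_{3} + \frac{2332}{25} \gamma_{123}
R1 (\frac{44}{15} \gamma_{13}) = \frac{4664}{25} \gamma_{1} + \frac{10802}{75} \gamma_{2} + \frac{429}{25} \gamma_{3} - \frac{2959}{25} \gamma_{123}
Summing the partial products and collecting blades:
Answer: \frac{45833}{200} \gamma_{1} + \frac{22969}{600} \gamma_{2} - \frac{17629}{75} \gamma_{3} + \frac{34211}{300} \gamma_{123}


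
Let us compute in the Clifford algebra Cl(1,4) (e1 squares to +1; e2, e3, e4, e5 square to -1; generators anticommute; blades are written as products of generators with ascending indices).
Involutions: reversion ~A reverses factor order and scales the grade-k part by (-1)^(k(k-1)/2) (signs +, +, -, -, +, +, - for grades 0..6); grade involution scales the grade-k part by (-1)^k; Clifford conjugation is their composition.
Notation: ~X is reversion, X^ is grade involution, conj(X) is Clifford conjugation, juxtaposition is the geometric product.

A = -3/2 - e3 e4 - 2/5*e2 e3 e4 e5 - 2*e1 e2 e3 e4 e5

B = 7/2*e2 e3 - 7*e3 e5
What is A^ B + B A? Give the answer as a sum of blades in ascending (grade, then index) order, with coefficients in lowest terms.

first term: -21/4*e2 e3 - 7/10*e2 e4 + 21/2*e3 e5 + 42/5*e4 e5 - 14*e1 e2 e4 - 7*e1 e4 e5
second term: -21/4*e2 e3 + 63/10*e2 e4 + 21/2*e3 e5 - 28/5*e4 e5 + 14*e1 e2 e4 + 7*e1 e4 e5
Answer: -21/2*e2 e3 + 28/5*e2 e4 + 21*e3 e5 + 14/5*e4 e5


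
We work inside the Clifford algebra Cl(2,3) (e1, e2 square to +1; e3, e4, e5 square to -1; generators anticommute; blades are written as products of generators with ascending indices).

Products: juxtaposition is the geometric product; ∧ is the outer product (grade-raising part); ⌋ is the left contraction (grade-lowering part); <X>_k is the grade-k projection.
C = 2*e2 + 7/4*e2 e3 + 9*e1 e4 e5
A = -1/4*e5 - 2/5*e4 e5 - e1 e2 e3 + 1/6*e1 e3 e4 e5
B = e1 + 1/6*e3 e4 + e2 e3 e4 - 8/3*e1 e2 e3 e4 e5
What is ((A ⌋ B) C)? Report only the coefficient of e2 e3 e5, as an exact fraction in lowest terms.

step 1: -4/9*e2 + 8/3*e4 e5 - 16/15*e1 e2 e3 - 2/3*e1 e2 e3 e4
step 2: -8/9 - 388/15*e1 - 7/9*e3 + 32/15*e1 e3 - 7/6*e1 e4 - 4/3*e1 e3 e4 - 6*e2 e3 e5 + 16/3*e2 e4 e5 + 4*e1 e2 e4 e5 - 74/15*e2 e3 e4 e5
Answer: -6


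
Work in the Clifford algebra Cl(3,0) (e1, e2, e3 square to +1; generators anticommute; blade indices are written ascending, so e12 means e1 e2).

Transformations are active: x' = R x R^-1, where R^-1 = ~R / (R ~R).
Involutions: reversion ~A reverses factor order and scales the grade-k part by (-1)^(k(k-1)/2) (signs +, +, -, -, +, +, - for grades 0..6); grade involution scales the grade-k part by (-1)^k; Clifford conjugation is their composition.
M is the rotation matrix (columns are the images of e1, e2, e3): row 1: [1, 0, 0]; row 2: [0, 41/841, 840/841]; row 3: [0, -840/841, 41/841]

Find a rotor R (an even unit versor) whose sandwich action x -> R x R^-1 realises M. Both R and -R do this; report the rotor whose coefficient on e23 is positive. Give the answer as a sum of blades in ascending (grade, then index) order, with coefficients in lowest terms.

Method: write R = a + b12*e12 + b13*e13 + b23*e23 with a^2 + b12^2 + b13^2 + b23^2 = 1 (so R^-1 = ~R). Expanding the columns R e_j ~R gives tr M = 4a^2 - 1 and, from the antisymmetric part, M21 - M12 = -4a*b12, M13 - M31 = 4a*b13, M32 - M23 = -4a*b23.
Here tr M = 923/841, so a^2 = (1 + tr M)/4 = 441/841 and a = ±21/29. Taking a = 21/29: M21 - M12 = 0, M13 - M31 = 0, M32 - M23 = -1680/841, giving b12 = 0, b13 = 0, b23 = 20/29, i.e. R = 21/29 + 20/29*e23.
Its e23 coefficient is already positive.
Answer: 21/29 + 20/29*e23. Key observation: the double cover Spin(3) -> SO(3) sends R and -R to the same matrix (trace 923/841 here), so the stated sign of the e23 coefficient is what selects one sheet.


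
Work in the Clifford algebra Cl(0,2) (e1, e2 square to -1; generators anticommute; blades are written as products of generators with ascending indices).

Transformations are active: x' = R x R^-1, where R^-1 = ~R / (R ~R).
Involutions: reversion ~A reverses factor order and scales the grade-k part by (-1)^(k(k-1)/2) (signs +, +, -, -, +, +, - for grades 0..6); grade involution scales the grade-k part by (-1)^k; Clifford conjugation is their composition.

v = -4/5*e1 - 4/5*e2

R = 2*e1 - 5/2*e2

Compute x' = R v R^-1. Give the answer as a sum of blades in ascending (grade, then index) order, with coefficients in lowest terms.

~R = 2*e1 - 5/2*e2, and R ~R = -41/4, so R^-1 = ~R / (-41/4).
R v = -2/5 - 18/5*e1 e2
Answer: 196/205*e1 + 124/205*e2


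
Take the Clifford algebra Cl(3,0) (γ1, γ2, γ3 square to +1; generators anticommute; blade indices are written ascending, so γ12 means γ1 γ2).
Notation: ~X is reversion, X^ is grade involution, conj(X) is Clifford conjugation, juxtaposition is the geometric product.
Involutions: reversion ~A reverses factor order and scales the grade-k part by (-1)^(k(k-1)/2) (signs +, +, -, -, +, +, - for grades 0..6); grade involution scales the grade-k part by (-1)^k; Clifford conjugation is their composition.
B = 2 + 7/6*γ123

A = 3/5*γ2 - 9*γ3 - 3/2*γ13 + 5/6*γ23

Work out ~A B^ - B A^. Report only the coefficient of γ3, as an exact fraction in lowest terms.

first term: -35/36*γ1 - 11/20*γ2 - 18*γ3 + 21/2*γ12 + 37/10*γ13 - 5/3*γ23
second term: -35/36*γ1 - 59/20*γ2 + 18*γ3 + 21/2*γ12 - 23/10*γ13 + 5/3*γ23
Answer: -36


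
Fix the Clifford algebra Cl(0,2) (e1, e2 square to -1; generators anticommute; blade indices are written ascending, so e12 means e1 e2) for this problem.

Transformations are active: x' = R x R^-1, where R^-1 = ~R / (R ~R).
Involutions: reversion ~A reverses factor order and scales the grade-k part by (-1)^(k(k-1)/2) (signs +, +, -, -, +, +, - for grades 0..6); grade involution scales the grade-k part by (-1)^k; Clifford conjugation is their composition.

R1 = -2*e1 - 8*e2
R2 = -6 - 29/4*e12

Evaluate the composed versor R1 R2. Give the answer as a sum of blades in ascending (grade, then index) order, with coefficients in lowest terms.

Distribute over the terms of R1 (each basis-blade product reordered to ascending indices, repeated generators contracted through their squares):
(-2*e1) R2 = 12*e1 - 29/2*e2
(-8*e2) R2 = 58*e1 + 48*e2
Summing the partial products and collecting blades:
Answer: 70*e1 + 67/2*e2


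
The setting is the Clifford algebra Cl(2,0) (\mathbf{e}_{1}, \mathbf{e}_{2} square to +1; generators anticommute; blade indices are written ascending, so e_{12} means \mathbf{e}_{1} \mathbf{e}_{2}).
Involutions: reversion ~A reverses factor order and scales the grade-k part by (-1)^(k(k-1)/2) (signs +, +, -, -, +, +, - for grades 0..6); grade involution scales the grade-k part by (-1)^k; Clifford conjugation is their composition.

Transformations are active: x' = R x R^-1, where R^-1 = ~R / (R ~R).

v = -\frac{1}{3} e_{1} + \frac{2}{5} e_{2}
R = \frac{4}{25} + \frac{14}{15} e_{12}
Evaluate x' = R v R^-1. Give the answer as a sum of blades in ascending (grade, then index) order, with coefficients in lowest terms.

~R = \frac{4}{25} - \frac{14}{15} e_{12}, and R ~R = \frac{5044}{5625}, so R^-1 = ~R / (\frac{5044}{5625}).
R v = \frac{8}{25} e_{1} + \frac{422}{1125} e_{2}
Answer: \frac{1693}{3783} e_{1} - \frac{1678}{6305} e_{2}


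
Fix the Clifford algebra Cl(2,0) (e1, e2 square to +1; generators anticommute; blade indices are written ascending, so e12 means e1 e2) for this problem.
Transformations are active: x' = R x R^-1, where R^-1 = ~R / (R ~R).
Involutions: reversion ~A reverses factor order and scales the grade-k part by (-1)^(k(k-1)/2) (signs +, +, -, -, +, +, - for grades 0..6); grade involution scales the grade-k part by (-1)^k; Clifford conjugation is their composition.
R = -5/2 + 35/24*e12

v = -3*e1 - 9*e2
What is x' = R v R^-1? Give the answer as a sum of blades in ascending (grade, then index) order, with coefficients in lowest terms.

~R = -5/2 - 35/24*e12, and R ~R = 4825/576, so R^-1 = ~R / (4825/576).
R v = -45/8*e1 + 215/8*e2
Answer: 1227/193*e1 - 1359/193*e2


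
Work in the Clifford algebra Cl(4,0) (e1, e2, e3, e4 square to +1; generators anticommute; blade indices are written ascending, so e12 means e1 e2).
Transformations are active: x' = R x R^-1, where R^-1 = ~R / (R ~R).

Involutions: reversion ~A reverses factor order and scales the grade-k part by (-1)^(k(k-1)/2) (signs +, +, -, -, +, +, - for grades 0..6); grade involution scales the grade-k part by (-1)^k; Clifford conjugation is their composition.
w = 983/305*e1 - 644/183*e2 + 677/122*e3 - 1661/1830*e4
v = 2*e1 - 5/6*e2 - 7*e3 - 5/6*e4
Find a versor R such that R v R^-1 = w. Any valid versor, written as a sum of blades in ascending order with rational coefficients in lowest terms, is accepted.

Since q(v) = q(w) = 979/18, the sum R = v + w = 1593/305*e1 - 531/122*e2 - 177/122*e3 - 531/305*e4 does the job whenever invertible.
Answer: 1593/305*e1 - 531/122*e2 - 177/122*e3 - 531/305*e4


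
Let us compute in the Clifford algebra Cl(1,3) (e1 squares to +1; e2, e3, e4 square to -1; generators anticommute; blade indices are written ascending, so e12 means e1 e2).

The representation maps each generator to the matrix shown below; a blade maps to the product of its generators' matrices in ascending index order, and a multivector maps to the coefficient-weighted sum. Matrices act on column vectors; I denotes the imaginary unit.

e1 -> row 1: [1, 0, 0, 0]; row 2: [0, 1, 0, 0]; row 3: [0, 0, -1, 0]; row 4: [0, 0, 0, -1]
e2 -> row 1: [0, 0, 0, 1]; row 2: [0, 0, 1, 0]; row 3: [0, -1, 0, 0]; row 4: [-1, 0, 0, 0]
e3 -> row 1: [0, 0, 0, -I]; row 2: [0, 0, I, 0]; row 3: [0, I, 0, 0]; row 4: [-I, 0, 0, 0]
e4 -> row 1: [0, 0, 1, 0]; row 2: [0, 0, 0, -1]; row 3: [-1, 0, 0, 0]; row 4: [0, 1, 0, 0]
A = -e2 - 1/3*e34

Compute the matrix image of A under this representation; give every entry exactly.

Bivector images (products of the table entries): rho(e34) = rho(e3)rho(e4) = row 1: [0, -I, 0, 0]; row 2: [-I, 0, 0, 0]; row 3: [0, 0, 0, -I]; row 4: [0, 0, -I, 0].
M = (-1)*rho(e2) + (-1/3)*rho(e34), summed entrywise:
Answer: row 1: [0, I/3, 0, -1]; row 2: [I/3, 0, -1, 0]; row 3: [0, 1, 0, I/3]; row 4: [1, 0, I/3, 0]


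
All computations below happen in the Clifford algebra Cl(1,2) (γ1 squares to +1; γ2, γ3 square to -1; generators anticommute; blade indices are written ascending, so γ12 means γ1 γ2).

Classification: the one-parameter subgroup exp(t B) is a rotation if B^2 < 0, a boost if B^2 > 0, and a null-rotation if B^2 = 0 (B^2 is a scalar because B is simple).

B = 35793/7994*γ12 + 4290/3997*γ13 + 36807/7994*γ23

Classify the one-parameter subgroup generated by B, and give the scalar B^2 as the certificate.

B^2 term by term: the squares give (35793/7994)^2*(γ12)^2 + (4290/3997)^2*(γ13)^2 + (36807/7994)^2*(γ23)^2 = 1281138849/63904036*(+1) + 18404100/15976009*(+1) + 1354755249/63904036*(-1) = 0 (each basis 2-blade squares to minus the product of its generators' squares); cross terms between blades sharing an index anticommute and cancel. So B^2 = 0.
Answer: null-rotation, certificate B^2 = 0. The invariant at work: B^2 = 0 is unchanged by conjugation, hence its sign classifies the subgroup whatever basis B is written in.


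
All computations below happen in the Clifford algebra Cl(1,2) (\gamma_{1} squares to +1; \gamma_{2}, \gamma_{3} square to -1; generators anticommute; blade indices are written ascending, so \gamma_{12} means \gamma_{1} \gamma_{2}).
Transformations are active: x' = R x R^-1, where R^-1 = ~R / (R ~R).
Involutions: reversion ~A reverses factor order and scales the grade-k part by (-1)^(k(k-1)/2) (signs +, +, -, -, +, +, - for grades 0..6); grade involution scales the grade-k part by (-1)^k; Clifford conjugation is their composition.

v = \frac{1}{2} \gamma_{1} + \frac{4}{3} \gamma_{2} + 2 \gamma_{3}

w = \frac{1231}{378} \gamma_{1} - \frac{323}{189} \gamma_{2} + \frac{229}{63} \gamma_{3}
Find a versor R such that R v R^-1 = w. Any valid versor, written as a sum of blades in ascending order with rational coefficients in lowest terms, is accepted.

A norm check does it: q(v) = q(w) = -\frac{199}{36}, hence R = v + w = \frac{710}{189} \gamma_{1} - \frac{71}{189} \gamma_{2} + \frac{355}{63} \gamma_{3} realises the map — parallel part kept, (v - w)/2 negated, v carried to w.
Answer: \frac{710}{189} \gamma_{1} - \frac{71}{189} \gamma_{2} + \frac{355}{63} \gamma_{3}


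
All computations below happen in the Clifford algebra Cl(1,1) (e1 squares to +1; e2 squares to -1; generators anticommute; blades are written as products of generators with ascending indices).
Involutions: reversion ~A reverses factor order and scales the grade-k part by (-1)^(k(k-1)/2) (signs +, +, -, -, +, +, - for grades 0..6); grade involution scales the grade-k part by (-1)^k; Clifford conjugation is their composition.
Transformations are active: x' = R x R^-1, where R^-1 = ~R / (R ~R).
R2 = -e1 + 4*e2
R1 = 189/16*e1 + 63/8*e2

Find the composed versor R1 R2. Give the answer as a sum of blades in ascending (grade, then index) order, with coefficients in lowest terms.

Distribute over the terms of R1 (each basis-blade product reordered to ascending indices, repeated generators contracted through their squares):
(189/16*e1) R2 = -189/16 + 189/4*e1 e2
(63/8*e2) R2 = -63/2 + 63/8*e1 e2
Summing the partial products and collecting blades:
Answer: -693/16 + 441/8*e1 e2
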